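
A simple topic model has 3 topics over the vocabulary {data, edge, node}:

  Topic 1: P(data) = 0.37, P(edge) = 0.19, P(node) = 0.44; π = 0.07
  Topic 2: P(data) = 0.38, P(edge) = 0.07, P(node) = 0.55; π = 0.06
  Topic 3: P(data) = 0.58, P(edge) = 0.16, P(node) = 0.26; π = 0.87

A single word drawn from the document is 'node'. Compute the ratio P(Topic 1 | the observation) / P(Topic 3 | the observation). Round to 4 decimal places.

Since P(k|x) ∝ π_k f_k(x), the posterior odds are π_i f_i(x) / (π_j f_j(x)).
Component likelihoods at x = 'node':
  p_1 = P(node | comp) = 0.44
  p_2 = P(node | comp) = 0.55
  p_3 = P(node | comp) = 0.26
Odds = (0.07/0.87) × (0.44/0.26) = 0.0804598 × 1.69231 ≈ 0.1362

0.1362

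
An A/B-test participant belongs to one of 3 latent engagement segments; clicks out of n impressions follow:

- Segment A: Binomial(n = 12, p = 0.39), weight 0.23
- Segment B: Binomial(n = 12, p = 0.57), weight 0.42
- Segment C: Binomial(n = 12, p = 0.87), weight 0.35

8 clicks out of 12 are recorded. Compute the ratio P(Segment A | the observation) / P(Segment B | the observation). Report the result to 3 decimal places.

0.107

Since P(k|x) ∝ P(Z=k) f_k(x), the posterior odds are P(Z=i) f_i(x) / (P(Z=j) f_j(x)).
Evaluate each component's likelihood at the observed value:
  L_A = 0.036681
  L_B = 0.188572
  L_C = 0.0464016
Posterior odds = (P(Z=A)·L_A) / (P(Z=B)·L_B) = (0.23·0.036681) / (0.42·0.188572) = 0.00843663 / 0.0792004 ≈ 0.107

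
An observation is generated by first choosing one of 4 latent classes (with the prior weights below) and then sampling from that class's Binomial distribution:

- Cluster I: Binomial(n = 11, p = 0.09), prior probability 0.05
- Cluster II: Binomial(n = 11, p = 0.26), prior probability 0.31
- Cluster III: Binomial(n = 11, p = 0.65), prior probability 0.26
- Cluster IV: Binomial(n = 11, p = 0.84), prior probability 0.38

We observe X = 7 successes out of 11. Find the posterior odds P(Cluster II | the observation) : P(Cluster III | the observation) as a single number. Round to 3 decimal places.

Since P(k|x) ∝ P(Z=k) f_k(x), the posterior odds are P(Z=i) f_i(x) / (P(Z=j) f_j(x)).
Binomial probabilities:
  L_I = 1.08237e-05
  L_II = 0.00794793
  L_III = 0.242761
  L_IV = 0.0638188
Posterior odds = (P(Z=II)·L_II) / (P(Z=III)·L_III) = (0.31·0.00794793) / (0.26·0.242761) = 0.00246386 / 0.063118 ≈ 0.039

0.039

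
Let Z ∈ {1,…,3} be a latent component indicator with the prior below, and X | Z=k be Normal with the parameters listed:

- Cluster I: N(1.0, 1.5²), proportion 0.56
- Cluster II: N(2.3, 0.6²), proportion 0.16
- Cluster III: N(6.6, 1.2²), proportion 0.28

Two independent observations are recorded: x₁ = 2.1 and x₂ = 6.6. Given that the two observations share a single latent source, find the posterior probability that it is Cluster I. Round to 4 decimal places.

0.5101

Posterior ∝ prior × likelihood, so P(k | x) ∝ π_k f_k(x); normalise over all components.
Since both observations come from the same component, the likelihood for component k is f_k(x₁)·f_k(x₂).
  L_I = [(1/(1.5·√(2π)))·exp(−(2.1−1.0)²/(2·1.5²)) = 0.265962·exp(-0.26889) = 0.203255] × [0.000250189] = 5.08523e-05
  L_II = [(1/(0.6·√(2π)))·exp(−(2.1−2.3)²/(2·0.6²)) = 0.664904·exp(-0.05556) = 0.628972] × [4.67558e-12] = 2.94081e-12
  L_III = [(1/(1.2·√(2π)))·exp(−(2.1−6.6)²/(2·1.2²)) = 0.332452·exp(-7.03125) = 0.00029383] × [0.332452] = 9.76843e-05
Weight by the priors:
  π_I·L_I = 0.56 × 5.08523e-05 = 2.84773e-05
  π_II·L_II = 0.16 × 2.94081e-12 = 4.70529e-13
  π_III·L_III = 0.28 × 9.76843e-05 = 2.73516e-05
Denominator: 2.84773e-05 + 4.70529e-13 + 2.73516e-05 = 5.58289e-05
P(Cluster I | x₁,x₂) ≈ 0.5101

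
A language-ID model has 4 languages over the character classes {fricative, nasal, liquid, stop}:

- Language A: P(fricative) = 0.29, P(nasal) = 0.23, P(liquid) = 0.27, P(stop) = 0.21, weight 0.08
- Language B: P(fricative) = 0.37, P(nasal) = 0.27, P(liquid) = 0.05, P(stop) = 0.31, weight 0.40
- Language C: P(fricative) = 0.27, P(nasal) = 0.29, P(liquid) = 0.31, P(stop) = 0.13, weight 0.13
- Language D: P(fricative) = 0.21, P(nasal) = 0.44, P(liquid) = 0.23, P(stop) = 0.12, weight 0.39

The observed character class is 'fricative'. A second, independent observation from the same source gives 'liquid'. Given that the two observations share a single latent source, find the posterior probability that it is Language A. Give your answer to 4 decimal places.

0.1444

Apply Bayes' rule: the posterior for each component is proportional to its prior times its likelihood at x.
Since both observations come from the same component, the likelihood for component k is f_k(x₁)·f_k(x₂).
  p_A = [P(fricative | comp) = 0.29] × [0.27] = 0.0783
  p_B = [P(fricative | comp) = 0.37] × [0.05] = 0.0185
  p_C = [P(fricative | comp) = 0.27] × [0.31] = 0.0837
  p_D = [P(fricative | comp) = 0.21] × [0.23] = 0.0483
Multiply by the mixture weights:
  w_A·p_A = 0.08 × 0.0783 = 0.006264
  w_B·p_B = 0.40 × 0.0185 = 0.0074
  w_C·p_C = 0.13 × 0.0837 = 0.010881
  w_D·p_D = 0.39 × 0.0483 = 0.018837
Evidence: 0.006264 + 0.0074 + 0.010881 + 0.018837 = 0.043382
P(Language A | data) = 0.006264 / 0.043382 ≈ 0.1444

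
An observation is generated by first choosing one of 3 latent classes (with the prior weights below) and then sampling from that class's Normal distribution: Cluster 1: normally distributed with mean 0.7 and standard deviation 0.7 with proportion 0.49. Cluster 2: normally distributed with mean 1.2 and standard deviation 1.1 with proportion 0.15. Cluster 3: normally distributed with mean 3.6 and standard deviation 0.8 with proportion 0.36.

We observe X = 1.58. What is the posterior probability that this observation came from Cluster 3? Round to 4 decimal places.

Apply Bayes' rule: the posterior for each component is proportional to its prior times its likelihood at x.
Component likelihoods at x = 1.58:
  L_1 = (1/(0.7·√(2π)))·exp(−(1.58−0.7)²/(2·0.7²)) = 0.569918·exp(-0.79020) = 0.258601
  L_2 = (1/(1.1·√(2π)))·exp(−(1.58−1.2)²/(2·1.1²)) = 0.362675·exp(-0.05967) = 0.341667
  L_3 = (1/(0.8·√(2π)))·exp(−(1.58−3.6)²/(2·0.8²)) = 0.498678·exp(-3.18781) = 0.0205765
Unnormalised posteriors:
  w_1·L_1 = 0.49 × 0.258601 = 0.126715
  w_2·L_2 = 0.15 × 0.341667 = 0.0512501
  w_3·L_3 = 0.36 × 0.0205765 = 0.00740753
Sum: 0.126715 + 0.0512501 + 0.00740753 = 0.185372
P(Cluster 3 | x) ≈ 0.0400

0.0400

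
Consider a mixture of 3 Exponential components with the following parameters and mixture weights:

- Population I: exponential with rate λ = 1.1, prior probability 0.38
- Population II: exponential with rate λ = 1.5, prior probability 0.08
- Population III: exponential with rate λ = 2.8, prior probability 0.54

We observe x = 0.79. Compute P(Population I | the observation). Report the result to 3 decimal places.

The responsibility of component k is w_k f_k(x) divided by Σ_j w_j f_j(x).
Evaluate each component's likelihood at the observed value:
  L_I = 1.1·e^(−1.1·0.79) = 1.1·e^(−0.8690) = 0.461308
  L_II = 1.5·e^(−1.5·0.79) = 1.5·e^(−1.1850) = 0.458619
  L_III = 2.8·e^(−2.8·0.79) = 2.8·e^(−2.2120) = 0.306548
Multiply by the mixture weights:
  w_I·L_I = 0.38 × 0.461308 = 0.175297
  w_II·L_II = 0.08 × 0.458619 = 0.0366895
  w_III·L_III = 0.54 × 0.306548 = 0.165536
Marginal: 0.175297 + 0.0366895 + 0.165536 = 0.377522
So the posterior for Population I is 0.175297 / 0.377522 ≈ 0.464.

0.464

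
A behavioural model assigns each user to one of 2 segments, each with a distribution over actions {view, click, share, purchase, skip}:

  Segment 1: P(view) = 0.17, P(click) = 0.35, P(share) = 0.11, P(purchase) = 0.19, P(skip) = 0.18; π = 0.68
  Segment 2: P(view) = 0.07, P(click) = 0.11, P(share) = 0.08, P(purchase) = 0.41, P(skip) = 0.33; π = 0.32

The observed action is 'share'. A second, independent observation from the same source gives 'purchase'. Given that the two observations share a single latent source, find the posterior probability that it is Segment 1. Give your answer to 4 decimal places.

The responsibility of component k is w_k f_k(x) divided by Σ_j w_j f_j(x).
Since both observations come from the same component, the likelihood for component k is f_k(x₁)·f_k(x₂).
  p_1 = [0.11] × [0.19] = 0.0209
  p_2 = [0.08] × [0.41] = 0.0328
Unnormalised posteriors:
  w_1·p_1 = 0.68 × 0.0209 = 0.014212
  w_2·p_2 = 0.32 × 0.0328 = 0.010496
Evidence: 0.014212 + 0.010496 = 0.024708
Responsibility of Segment 1: 0.014212 / 0.024708 ≈ 0.5752

0.5752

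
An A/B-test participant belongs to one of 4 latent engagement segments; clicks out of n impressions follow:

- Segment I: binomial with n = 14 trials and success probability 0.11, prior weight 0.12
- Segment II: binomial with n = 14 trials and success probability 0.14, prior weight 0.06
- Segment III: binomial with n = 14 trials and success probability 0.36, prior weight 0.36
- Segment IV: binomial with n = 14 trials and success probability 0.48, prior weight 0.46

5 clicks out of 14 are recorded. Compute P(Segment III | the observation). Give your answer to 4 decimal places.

P(component k | x) = w_k·f_k(x) / marginal(x), where marginal(x) = Σ_j w_j·f_j(x).
Component likelihoods at x = 5 clicks out of 14:
  p_I = C(14,5)·0.11^5·0.89^9 = 2002·1.61051e-05·0.350356 = 0.0112963
  p_II = C(14,5)·0.14^5·0.86^9 = 2002·5.37824e-05·0.257327 = 0.0277071
  p_III = C(14,5)·0.36^5·0.64^9 = 2002·0.00604662·0.0180144 = 0.21807
  p_IV = C(14,5)·0.48^5·0.52^9 = 2002·0.0254804·0.00277991 = 0.141808
Multiply by the mixture weights:
  w_I·p_I = 0.12 × 0.0112963 = 0.00135556
  w_II·p_II = 0.06 × 0.0277071 = 0.00166242
  w_III·p_III = 0.36 × 0.21807 = 0.0785053
  w_IV·p_IV = 0.46 × 0.141808 = 0.0652316
Evidence: 0.00135556 + 0.00166242 + 0.0785053 + 0.0652316 = 0.146755
So the posterior for Segment III is 0.0785053 / 0.146755 ≈ 0.5349.

0.5349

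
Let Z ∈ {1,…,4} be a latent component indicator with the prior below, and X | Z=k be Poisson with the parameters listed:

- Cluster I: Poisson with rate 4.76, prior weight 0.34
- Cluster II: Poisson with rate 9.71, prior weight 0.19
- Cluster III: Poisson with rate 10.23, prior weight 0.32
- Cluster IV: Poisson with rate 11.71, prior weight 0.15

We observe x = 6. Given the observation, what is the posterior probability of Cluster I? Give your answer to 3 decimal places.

0.565

P(component k | x) = w_k·f_k(x) / marginal(x), where marginal(x) = Σ_j w_j·f_j(x).
Poisson probabilities:
  p_I = 0.138378
  p_II = 0.0706291
  p_III = 0.0574234
  p_IV = 0.029405
Prior × likelihood for each component:
  w_I·p_I = 0.34 × 0.138378 = 0.0470486
  w_II·p_II = 0.19 × 0.0706291 = 0.0134195
  w_III·p_III = 0.32 × 0.0574234 = 0.0183755
  w_IV·p_IV = 0.15 × 0.029405 = 0.00441074
Normaliser: 0.0470486 + 0.0134195 + 0.0183755 + 0.00441074 = 0.0832543
P(Cluster I | data) ≈ 0.565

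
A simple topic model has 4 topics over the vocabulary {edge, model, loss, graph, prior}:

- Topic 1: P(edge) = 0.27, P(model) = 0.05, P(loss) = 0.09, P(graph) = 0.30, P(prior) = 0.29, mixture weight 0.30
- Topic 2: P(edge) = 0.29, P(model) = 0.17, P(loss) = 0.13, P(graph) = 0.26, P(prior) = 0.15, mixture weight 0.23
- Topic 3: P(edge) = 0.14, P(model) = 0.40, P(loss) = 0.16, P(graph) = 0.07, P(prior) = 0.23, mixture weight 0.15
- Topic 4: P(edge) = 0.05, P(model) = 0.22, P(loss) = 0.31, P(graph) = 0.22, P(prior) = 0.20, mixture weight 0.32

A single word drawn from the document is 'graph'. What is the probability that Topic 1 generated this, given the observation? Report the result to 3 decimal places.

0.390

Posterior ∝ prior × likelihood, so P(k | x) ∝ P(Z=k) f_k(x); normalise over all components.
Evaluate each component's likelihood at the observed value:
  p_1 = P(graph | comp) = 0.30
  p_2 = P(graph | comp) = 0.26
  p_3 = P(graph | comp) = 0.07
  p_4 = P(graph | comp) = 0.22
Weight by the priors:
  P(Z=1)·p_1 = 0.30 × 0.3 = 0.09
  P(Z=2)·p_2 = 0.23 × 0.26 = 0.0598
  P(Z=3)·p_3 = 0.15 × 0.07 = 0.0105
  P(Z=4)·p_4 = 0.32 × 0.22 = 0.0704
Evidence: 0.09 + 0.0598 + 0.0105 + 0.0704 = 0.2307
So the posterior for Topic 1 is 0.09 / 0.2307 ≈ 0.390.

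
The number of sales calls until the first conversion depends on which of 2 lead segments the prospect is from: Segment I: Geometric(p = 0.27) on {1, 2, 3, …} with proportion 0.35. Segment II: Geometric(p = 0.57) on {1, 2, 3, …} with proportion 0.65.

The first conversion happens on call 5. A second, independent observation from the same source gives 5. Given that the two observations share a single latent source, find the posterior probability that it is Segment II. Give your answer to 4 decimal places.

Posterior ∝ prior × likelihood, so P(k | x) ∝ P(Z=k) f_k(x); normalise over all components.
Since both observations come from the same component, the likelihood for component k is f_k(x₁)·f_k(x₂).
  f_I = [0.27·(1−0.27)^4 = 0.27·0.283982 = 0.0766753] × [0.0766753] = 0.00587909
  f_II = [0.57·(1−0.57)^4 = 0.57·0.034188 = 0.0194872] × [0.0194872] = 0.00037975
Multiply by the mixture weights:
  P(Z=I)·f_I = 0.35 × 0.00587909 = 0.00205768
  P(Z=II)·f_II = 0.65 × 0.00037975 = 0.000246837
Normaliser: 0.00205768 + 0.000246837 = 0.00230452
So the posterior for Segment II is 0.000246837 / 0.00230452 ≈ 0.1071.

0.1071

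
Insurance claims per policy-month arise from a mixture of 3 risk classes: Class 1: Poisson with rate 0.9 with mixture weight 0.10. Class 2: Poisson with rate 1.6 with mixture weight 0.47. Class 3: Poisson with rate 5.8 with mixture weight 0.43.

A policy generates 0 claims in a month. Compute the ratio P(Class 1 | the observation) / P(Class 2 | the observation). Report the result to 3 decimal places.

Since P(k|x) ∝ P(Z=k) f_k(x), the posterior odds are P(Z=i) f_i(x) / (P(Z=j) f_j(x)).
Evaluate each component's likelihood at the observed value:
  p_1 = 0.40657
  p_2 = 0.201897
  p_3 = 0.00302755
Posterior odds = (P(Z=1)·p_1) / (P(Z=2)·p_2) = (0.10·0.40657) / (0.47·0.201897) = 0.040657 / 0.0948914 ≈ 0.428

0.428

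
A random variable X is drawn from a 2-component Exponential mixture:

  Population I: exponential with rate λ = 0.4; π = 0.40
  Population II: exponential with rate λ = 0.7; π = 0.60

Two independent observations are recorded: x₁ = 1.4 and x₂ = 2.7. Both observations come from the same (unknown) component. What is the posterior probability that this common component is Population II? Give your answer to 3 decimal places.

0.573

By Bayes' theorem, P(k | x) = π_k f_k(x) / Σ_j π_j f_j(x).
Since both observations come from the same component, the likelihood for component k is f_k(x₁)·f_k(x₂).
  L_I = [0.228484] × [0.135838] = 0.0310368
  L_II = [0.262718] × [0.10575] = 0.0277825
Weight by the priors:
  π_I·L_I = 0.40 × 0.0310368 = 0.0124147
  π_II·L_II = 0.60 × 0.0277825 = 0.0166695
Denominator: 0.0124147 + 0.0166695 = 0.0290842
So the posterior for Population II is 0.0166695 / 0.0290842 ≈ 0.573.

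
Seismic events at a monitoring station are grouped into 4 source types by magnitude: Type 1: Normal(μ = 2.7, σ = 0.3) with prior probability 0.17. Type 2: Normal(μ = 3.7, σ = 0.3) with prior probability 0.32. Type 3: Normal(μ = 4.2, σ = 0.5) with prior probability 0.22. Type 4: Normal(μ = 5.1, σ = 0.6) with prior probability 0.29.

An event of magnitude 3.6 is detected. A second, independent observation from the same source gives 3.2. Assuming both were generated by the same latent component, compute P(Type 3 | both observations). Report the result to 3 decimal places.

The responsibility of component k is π_k f_k(x) divided by Σ_j π_j f_j(x).
Since both observations come from the same component, the likelihood for component k is f_k(x₁)·f_k(x₂).
  L_1 = [0.0147728] × [0.33159] = 0.00489853
  L_2 = [1.25794] × [0.33159] = 0.417122
  L_3 = [0.388372] × [0.107982] = 0.0419372
  L_4 = [0.0292138] × [0.00441829] = 0.000129075
Unnormalised posteriors:
  π_1·L_1 = 0.17 × 0.00489853 = 0.00083275
  π_2·L_2 = 0.32 × 0.417122 = 0.133479
  π_3·L_3 = 0.22 × 0.0419372 = 0.00922618
  π_4·L_4 = 0.29 × 0.000129075 = 3.74318e-05
Marginal: 0.00083275 + 0.133479 + 0.00922618 + 3.74318e-05 = 0.143575
Responsibility of Type 3: 0.00922618 / 0.143575 ≈ 0.064

0.064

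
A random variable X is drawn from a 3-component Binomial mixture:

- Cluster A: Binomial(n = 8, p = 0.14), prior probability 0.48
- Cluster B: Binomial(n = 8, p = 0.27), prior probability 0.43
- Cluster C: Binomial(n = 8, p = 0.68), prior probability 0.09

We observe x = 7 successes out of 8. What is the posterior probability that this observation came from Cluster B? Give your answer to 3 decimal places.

The responsibility of component k is π_k f_k(x) divided by Σ_j π_j f_j(x).
Evaluate each component's likelihood at the observed value:
  f_A = C(8,7)·0.14^7·0.86^1 = 8·1.05414e-06·0.86 = 7.25245e-06
  f_B = C(8,7)·0.27^7·0.73^1 = 8·0.000104604·0.73 = 0.000610885
  f_C = C(8,7)·0.68^7·0.32^1 = 8·0.0672299·0.32 = 0.172109
Multiply by the mixture weights:
  π_A·f_A = 0.48 × 7.25245e-06 = 3.48118e-06
  π_B·f_B = 0.43 × 0.000610885 = 0.00026268
  π_C·f_C = 0.09 × 0.172109 = 0.0154898
Evidence: 3.48118e-06 + 0.00026268 + 0.0154898 = 0.0157559
Responsibility of Cluster B: 0.00026268 / 0.0157559 ≈ 0.017

0.017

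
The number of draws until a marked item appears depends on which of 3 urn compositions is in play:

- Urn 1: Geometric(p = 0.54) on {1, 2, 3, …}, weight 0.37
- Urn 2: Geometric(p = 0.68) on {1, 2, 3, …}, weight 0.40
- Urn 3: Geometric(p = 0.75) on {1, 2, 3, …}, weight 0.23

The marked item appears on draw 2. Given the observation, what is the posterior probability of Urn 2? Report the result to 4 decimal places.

0.3919

P(component k | x) = w_k·f_k(x) / marginal(x), where marginal(x) = Σ_j w_j·f_j(x).
Evaluate each component's likelihood at the observed value:
  L_1 = 0.2484
  L_2 = 0.2176
  L_3 = 0.1875
Prior × likelihood for each component:
  w_1·L_1 = 0.37 × 0.2484 = 0.091908
  w_2·L_2 = 0.40 × 0.2176 = 0.08704
  w_3·L_3 = 0.23 × 0.1875 = 0.043125
Normaliser: 0.091908 + 0.08704 + 0.043125 = 0.222073
P(Urn 2 | data) ≈ 0.3919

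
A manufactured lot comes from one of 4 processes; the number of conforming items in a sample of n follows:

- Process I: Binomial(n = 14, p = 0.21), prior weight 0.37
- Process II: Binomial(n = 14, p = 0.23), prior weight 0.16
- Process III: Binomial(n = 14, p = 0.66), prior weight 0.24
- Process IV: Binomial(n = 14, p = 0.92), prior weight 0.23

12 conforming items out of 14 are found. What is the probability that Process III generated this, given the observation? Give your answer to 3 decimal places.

By Bayes' theorem, P(k | x) = π_k f_k(x) / Σ_j π_j f_j(x).
Evaluate each component's likelihood at the observed value:
  p_I = C(14,12)·0.21^12·0.79^2 = 91·7.35583e-09·0.6241 = 4.1776e-07
  p_II = C(14,12)·0.23^12·0.77^2 = 91·2.19146e-08·0.5929 = 1.18238e-06
  p_III = C(14,12)·0.66^12·0.34^2 = 91·0.00683168·0.1156 = 0.0718665
  p_IV = C(14,12)·0.92^12·0.08^2 = 91·0.367666·0.0064 = 0.214129
Weight by the priors:
  π_I·p_I = 0.37 × 4.1776e-07 = 1.54571e-07
  π_II·p_II = 0.16 × 1.18238e-06 = 1.89181e-07
  π_III·p_III = 0.24 × 0.0718665 = 0.017248
  π_IV·p_IV = 0.23 × 0.214129 = 0.0492496
Sum: 1.54571e-07 + 1.89181e-07 + 0.017248 + 0.0492496 = 0.066498
P(Process III | x) = 0.017248 / 0.066498 ≈ 0.259

0.259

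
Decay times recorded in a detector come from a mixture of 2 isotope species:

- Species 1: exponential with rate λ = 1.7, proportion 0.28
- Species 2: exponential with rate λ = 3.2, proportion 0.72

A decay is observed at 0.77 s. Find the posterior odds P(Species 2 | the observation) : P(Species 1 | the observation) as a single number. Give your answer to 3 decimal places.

The posterior odds equal the prior odds times the likelihood ratio: (π_i/π_j)·(f_i(x)/f_j(x)).
Component likelihoods at x = 0.77 s:
  p_1 = 0.459153
  p_2 = 0.2723
Posterior odds = (π_2·p_2) / (π_1·p_1) = (0.72·0.2723) / (0.28·0.459153) = 0.196056 / 0.128563 ≈ 1.525

1.525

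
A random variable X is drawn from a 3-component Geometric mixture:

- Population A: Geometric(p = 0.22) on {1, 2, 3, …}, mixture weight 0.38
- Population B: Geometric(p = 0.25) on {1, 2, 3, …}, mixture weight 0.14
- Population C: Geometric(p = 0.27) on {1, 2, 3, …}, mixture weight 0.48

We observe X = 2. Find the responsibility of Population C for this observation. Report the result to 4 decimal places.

0.5085

By Bayes' theorem, P(k | x) = w_k f_k(x) / Σ_j w_j f_j(x).
Component likelihoods at x = 2:
  p_A = 0.22·(1−0.22)^1 = 0.22·0.78 = 0.1716
  p_B = 0.25·(1−0.25)^1 = 0.25·0.75 = 0.1875
  p_C = 0.27·(1−0.27)^1 = 0.27·0.73 = 0.1971
Weight by the priors:
  w_A·p_A = 0.38 × 0.1716 = 0.065208
  w_B·p_B = 0.14 × 0.1875 = 0.02625
  w_C·p_C = 0.48 × 0.1971 = 0.094608
Evidence: 0.065208 + 0.02625 + 0.094608 = 0.186066
P(Population C | data) ≈ 0.5085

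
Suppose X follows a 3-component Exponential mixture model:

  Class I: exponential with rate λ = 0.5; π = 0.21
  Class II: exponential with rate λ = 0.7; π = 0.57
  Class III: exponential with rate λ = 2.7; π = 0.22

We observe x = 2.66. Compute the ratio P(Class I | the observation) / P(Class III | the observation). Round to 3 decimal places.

Since P(k|x) ∝ P(Z=k) f_k(x), the posterior odds are P(Z=i) f_i(x) / (P(Z=j) f_j(x)).
Component likelihoods at x = 2.66:
  p_I = 0.132239
  p_II = 0.108753
  p_III = 0.00205239
0.0277701 / 0.000451527 ≈ 61.503

61.503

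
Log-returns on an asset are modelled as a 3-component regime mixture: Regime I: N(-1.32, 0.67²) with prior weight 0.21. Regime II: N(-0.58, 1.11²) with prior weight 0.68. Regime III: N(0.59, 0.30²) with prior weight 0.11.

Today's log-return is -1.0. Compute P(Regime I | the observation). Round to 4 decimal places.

0.3290

Apply Bayes' rule: the posterior for each component is proportional to its prior times its likelihood at x.
Evaluate each component's likelihood at the observed value:
  p_I = 0.531253
  p_II = 0.334579
  p_III = 1.05712e-06
Multiply by the mixture weights:
  w_I·p_I = 0.21 × 0.531253 = 0.111563
  w_II·p_II = 0.68 × 0.334579 = 0.227513
  w_III·p_III = 0.11 × 1.05712e-06 = 1.16283e-07
Denominator: 0.111563 + 0.227513 + 1.16283e-07 = 0.339077
Responsibility of Regime I: 0.111563 / 0.339077 ≈ 0.3290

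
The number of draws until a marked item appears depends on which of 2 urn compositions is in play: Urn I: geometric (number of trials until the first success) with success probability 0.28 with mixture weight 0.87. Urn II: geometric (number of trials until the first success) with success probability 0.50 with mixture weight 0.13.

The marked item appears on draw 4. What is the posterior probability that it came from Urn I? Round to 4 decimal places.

Apply Bayes' rule: the posterior for each component is proportional to its prior times its likelihood at x.
Component likelihoods at x = 4:
  L_I = 0.28·(1−0.28)^3 = 0.28·0.373248 = 0.104509
  L_II = 0.50·(1−0.50)^3 = 0.50·0.125 = 0.0625
Prior × likelihood for each component:
  P(Z=I)·L_I = 0.87 × 0.104509 = 0.0909232
  P(Z=II)·L_II = 0.13 × 0.0625 = 0.008125
Evidence: 0.0909232 + 0.008125 = 0.0990482
P(Urn I | the observation) ≈ 0.9180

0.9180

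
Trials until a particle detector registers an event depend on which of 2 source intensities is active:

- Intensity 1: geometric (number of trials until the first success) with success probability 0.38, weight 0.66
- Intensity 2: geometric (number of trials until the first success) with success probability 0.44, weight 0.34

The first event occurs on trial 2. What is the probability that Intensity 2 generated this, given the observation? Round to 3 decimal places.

0.350

Posterior ∝ prior × likelihood, so P(k | x) ∝ π_k f_k(x); normalise over all components.
Evaluate each component's likelihood at the observed value:
  f_1 = 0.38·(1−0.38)^1 = 0.38·0.62 = 0.2356
  f_2 = 0.44·(1−0.44)^1 = 0.44·0.56 = 0.2464
Unnormalised posteriors:
  π_1·f_1 = 0.66 × 0.2356 = 0.155496
  π_2·f_2 = 0.34 × 0.2464 = 0.083776
Evidence: 0.155496 + 0.083776 = 0.239272
P(Intensity 2 | data) = 0.083776 / 0.239272 ≈ 0.350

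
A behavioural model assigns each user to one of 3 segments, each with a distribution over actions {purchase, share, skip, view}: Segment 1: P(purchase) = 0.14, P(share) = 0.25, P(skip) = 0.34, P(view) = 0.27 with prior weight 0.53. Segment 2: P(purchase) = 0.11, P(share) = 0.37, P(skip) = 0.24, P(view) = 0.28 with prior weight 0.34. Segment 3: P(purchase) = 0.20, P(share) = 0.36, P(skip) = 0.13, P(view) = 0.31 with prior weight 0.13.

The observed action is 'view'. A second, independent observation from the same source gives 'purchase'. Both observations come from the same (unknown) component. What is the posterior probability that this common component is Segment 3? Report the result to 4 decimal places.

P(component k | x) = π_k·f_k(x) / marginal(x), where marginal(x) = Σ_j π_j·f_j(x).
Since both observations come from the same component, the likelihood for component k is f_k(x₁)·f_k(x₂).
  f_1 = [P(view | comp) = 0.27] × [0.14] = 0.0378
  f_2 = [P(view | comp) = 0.28] × [0.11] = 0.0308
  f_3 = [P(view | comp) = 0.31] × [0.2] = 0.062
Unnormalised posteriors:
  π_1·f_1 = 0.53 × 0.0378 = 0.020034
  π_2·f_2 = 0.34 × 0.0308 = 0.010472
  π_3·f_3 = 0.13 × 0.062 = 0.00806
Denominator: 0.020034 + 0.010472 + 0.00806 = 0.038566
P(Segment 3 | x₁,x₂) = 0.00806 / 0.038566 ≈ 0.2090

0.2090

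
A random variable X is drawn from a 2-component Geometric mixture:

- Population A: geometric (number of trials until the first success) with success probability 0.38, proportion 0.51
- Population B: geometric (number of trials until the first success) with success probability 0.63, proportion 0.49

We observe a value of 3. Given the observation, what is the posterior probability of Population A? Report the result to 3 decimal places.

0.638

By Bayes' theorem, P(k | x) = w_k f_k(x) / Σ_j w_j f_j(x).
Component likelihoods at x = 3:
  p_A = 0.38·(1−0.38)^2 = 0.38·0.3844 = 0.146072
  p_B = 0.63·(1−0.63)^2 = 0.63·0.1369 = 0.086247
Multiply by the mixture weights:
  w_A·p_A = 0.51 × 0.146072 = 0.0744967
  w_B·p_B = 0.49 × 0.086247 = 0.042261
Evidence: 0.0744967 + 0.042261 = 0.116758
Responsibility of Population A: 0.0744967 / 0.116758 ≈ 0.638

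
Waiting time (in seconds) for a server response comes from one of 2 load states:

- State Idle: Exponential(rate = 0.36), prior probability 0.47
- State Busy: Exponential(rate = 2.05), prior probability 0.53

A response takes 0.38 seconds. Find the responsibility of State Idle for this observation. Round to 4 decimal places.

0.2284

P(component k | x) = w_k·f_k(x) / marginal(x), where marginal(x) = Σ_j w_j·f_j(x).
Component likelihoods at x = 0.38 seconds:
  p_Idle = 0.313972
  p_Busy = 0.940673
Prior × likelihood for each component:
  w_Idle·p_Idle = 0.47 × 0.313972 = 0.147567
  w_Busy·p_Busy = 0.53 × 0.940673 = 0.498556
Normaliser: 0.147567 + 0.498556 = 0.646123
P(State Idle | the observation) ≈ 0.2284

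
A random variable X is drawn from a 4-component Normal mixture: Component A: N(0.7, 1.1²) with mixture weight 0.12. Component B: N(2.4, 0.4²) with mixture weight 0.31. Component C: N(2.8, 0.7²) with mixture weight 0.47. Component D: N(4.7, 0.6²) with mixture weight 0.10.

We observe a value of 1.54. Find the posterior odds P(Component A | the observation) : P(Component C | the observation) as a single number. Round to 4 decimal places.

The posterior odds equal the prior odds times the likelihood ratio: (π_i/π_j)·(f_i(x)/f_j(x)).
Normal densities:
  p_A = (1/(1.1·√(2π)))·exp(−(1.54−0.7)²/(2·1.1²)) = 0.362675·exp(-0.29157) = 0.270951
  p_B = (1/(0.4·√(2π)))·exp(−(1.54−2.4)²/(2·0.4²)) = 0.997356·exp(-2.31125) = 0.0988751
  p_C = (1/(0.7·√(2π)))·exp(−(1.54−2.8)²/(2·0.7²)) = 0.569918·exp(-1.62000) = 0.112786
  p_D = (1/(0.6·√(2π)))·exp(−(1.54−4.7)²/(2·0.6²)) = 0.664904·exp(-13.86889) = 6.30343e-07
Posterior odds = (π_A·p_A) / (π_C·p_C) = (0.12·0.270951) / (0.47·0.112786) = 0.0325141 / 0.0530094 ≈ 0.6134

0.6134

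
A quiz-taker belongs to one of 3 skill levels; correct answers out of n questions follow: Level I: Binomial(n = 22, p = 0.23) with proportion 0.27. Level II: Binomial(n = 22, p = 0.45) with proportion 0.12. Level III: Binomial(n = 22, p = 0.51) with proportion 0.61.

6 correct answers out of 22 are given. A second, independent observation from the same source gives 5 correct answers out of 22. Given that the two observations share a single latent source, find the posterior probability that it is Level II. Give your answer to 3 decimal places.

0.011

By Bayes' theorem, P(k | x) = P(Z=k) f_k(x) / Σ_j P(Z=j) f_j(x).
Since both observations come from the same component, the likelihood for component k is f_k(x₁)·f_k(x₂).
  p_I = [0.168668] × [0.199296] = 0.0336149
  p_II = [0.0434403] × [0.0187389] = 0.000814025
  p_III = [0.0145002] × [0.00491701] = 7.12974e-05
Prior × likelihood for each component:
  P(Z=I)·p_I = 0.27 × 0.0336149 = 0.00907602
  P(Z=II)·p_II = 0.12 × 0.000814025 = 9.7683e-05
  P(Z=III)·p_III = 0.61 × 7.12974e-05 = 4.34914e-05
Marginal: 0.00907602 + 9.7683e-05 + 4.34914e-05 = 0.00921719
So the posterior for Level II is 9.7683e-05 / 0.00921719 ≈ 0.011.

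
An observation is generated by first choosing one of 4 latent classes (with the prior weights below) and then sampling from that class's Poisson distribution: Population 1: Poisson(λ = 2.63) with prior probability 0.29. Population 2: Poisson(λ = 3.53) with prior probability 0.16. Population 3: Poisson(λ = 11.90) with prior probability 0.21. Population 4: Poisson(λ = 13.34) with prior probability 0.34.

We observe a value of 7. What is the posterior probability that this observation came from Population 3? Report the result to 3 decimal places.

0.345

By Bayes' theorem, P(k | x) = π_k f_k(x) / Σ_j π_j f_j(x).
Component likelihoods at x = 7:
  L_1 = e^(−2.63)·2.63^7/7! = 0.012447
  L_2 = e^(−3.53)·3.53^7/7! = 0.039713
  L_3 = e^(−11.90)·11.90^7/7! = 0.0455296
  L_4 = e^(−13.34)·13.34^7/7! = 0.0239978
Weight by the priors:
  π_1·L_1 = 0.29 × 0.012447 = 0.00360963
  π_2·L_2 = 0.16 × 0.039713 = 0.00635408
  π_3·L_3 = 0.21 × 0.0455296 = 0.00956122
  π_4·L_4 = 0.34 × 0.0239978 = 0.00815926
Sum: 0.00360963 + 0.00635408 + 0.00956122 + 0.00815926 = 0.0276842
So the posterior for Population 3 is 0.00956122 / 0.0276842 ≈ 0.345.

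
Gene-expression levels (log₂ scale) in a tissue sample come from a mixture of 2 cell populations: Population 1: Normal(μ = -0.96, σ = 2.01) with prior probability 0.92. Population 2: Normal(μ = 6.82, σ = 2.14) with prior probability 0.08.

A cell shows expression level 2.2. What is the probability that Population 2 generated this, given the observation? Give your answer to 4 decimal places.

0.0266

By Bayes' theorem, P(k | x) = P(Z=k) f_k(x) / Σ_j P(Z=j) f_j(x).
Component likelihoods at x = 2.2:
  L_1 = (1/(2.01·√(2π)))·exp(−(2.2−-0.96)²/(2·2.01²)) = 0.198479·exp(-1.23581) = 0.0576777
  L_2 = (1/(2.14·√(2π)))·exp(−(2.2−6.82)²/(2·2.14²)) = 0.186422·exp(-2.33038) = 0.0181312
Multiply by the mixture weights:
  P(Z=1)·L_1 = 0.92 × 0.0576777 = 0.0530635
  P(Z=2)·L_2 = 0.08 × 0.0181312 = 0.00145049
Evidence: 0.0530635 + 0.00145049 = 0.054514
So the posterior for Population 2 is 0.00145049 / 0.054514 ≈ 0.0266.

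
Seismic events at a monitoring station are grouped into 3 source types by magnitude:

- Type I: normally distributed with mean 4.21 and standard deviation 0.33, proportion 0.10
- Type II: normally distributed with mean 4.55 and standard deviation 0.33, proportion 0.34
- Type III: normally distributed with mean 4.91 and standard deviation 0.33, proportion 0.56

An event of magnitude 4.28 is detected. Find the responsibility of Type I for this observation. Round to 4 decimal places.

0.2265

By Bayes' theorem, P(k | x) = w_k f_k(x) / Σ_j w_j f_j(x).
Component likelihoods at x = 4.28:
  p_I = 1.18202
  p_II = 0.865034
  p_III = 0.195423
Multiply by the mixture weights:
  w_I·p_I = 0.10 × 1.18202 = 0.118202
  w_II·p_II = 0.34 × 0.865034 = 0.294112
  w_III·p_III = 0.56 × 0.195423 = 0.109437
Normaliser: 0.118202 + 0.294112 + 0.109437 = 0.52175
P(Type I | x) = 0.118202 / 0.52175 ≈ 0.2265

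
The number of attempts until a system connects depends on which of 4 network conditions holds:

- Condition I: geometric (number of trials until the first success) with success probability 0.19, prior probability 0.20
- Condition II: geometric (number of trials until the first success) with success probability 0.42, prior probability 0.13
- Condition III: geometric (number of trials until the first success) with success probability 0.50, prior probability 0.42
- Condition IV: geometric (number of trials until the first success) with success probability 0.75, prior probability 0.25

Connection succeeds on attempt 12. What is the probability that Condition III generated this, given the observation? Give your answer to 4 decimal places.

Apply Bayes' rule: the posterior for each component is proportional to its prior times its likelihood at x.
Geometric probabilities:
  f_I = 0.19·(1−0.19)^11 = 0.19·0.0984771 = 0.0187106
  f_II = 0.42·(1−0.42)^11 = 0.42·0.00249866 = 0.00104944
  f_III = 0.50·(1−0.50)^11 = 0.50·0.000488281 = 0.000244141
  f_IV = 0.75·(1−0.75)^11 = 0.75·2.38419e-07 = 1.78814e-07
Weight by the priors:
  π_I·f_I = 0.20 × 0.0187106 = 0.00374213
  π_II·f_II = 0.13 × 0.00104944 = 0.000136427
  π_III·f_III = 0.42 × 0.000244141 = 0.000102539
  π_IV·f_IV = 0.25 × 1.78814e-07 = 4.47035e-08
Normaliser: 0.00374213 + 0.000136427 + 0.000102539 + 4.47035e-08 = 0.00398114
Responsibility of Condition III: 0.000102539 / 0.00398114 ≈ 0.0258

0.0258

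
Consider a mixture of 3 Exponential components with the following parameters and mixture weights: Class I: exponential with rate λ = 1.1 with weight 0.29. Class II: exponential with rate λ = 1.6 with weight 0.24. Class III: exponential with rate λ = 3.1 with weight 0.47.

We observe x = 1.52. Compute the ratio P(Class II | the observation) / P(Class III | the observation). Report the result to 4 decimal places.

2.5767

Only the two components matter; the odds are (π_i f_i(x)) / (π_j f_j(x)).
Evaluate each component's likelihood at the observed value:
  f_I = 0.206658
  f_II = 0.140577
  f_III = 0.027859
0.0337386 / 0.0130937 ≈ 2.5767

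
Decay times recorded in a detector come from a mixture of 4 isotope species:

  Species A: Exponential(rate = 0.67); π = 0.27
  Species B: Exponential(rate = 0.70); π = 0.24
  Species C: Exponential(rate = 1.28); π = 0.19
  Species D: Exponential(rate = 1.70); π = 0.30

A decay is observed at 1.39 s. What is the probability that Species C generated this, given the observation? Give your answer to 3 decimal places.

The responsibility of component k is π_k f_k(x) divided by Σ_j π_j f_j(x).
Evaluate each component's likelihood at the observed value:
  p_A = 0.67·e^(−0.67·1.39) = 0.67·e^(−0.9313) = 0.264008
  p_B = 0.70·e^(−0.70·1.39) = 0.70·e^(−0.9730) = 0.264563
  p_C = 1.28·e^(−1.28·1.39) = 1.28·e^(−1.7792) = 0.21603
  p_D = 1.70·e^(−1.70·1.39) = 1.70·e^(−2.3630) = 0.160034
Unnormalised posteriors:
  π_A·p_A = 0.27 × 0.264008 = 0.071282
  π_B·p_B = 0.24 × 0.264563 = 0.0634952
  π_C·p_C = 0.19 × 0.21603 = 0.0410456
  π_D·p_D = 0.30 × 0.160034 = 0.0480101
Normaliser: 0.071282 + 0.0634952 + 0.0410456 + 0.0480101 = 0.223833
Responsibility of Species C: 0.0410456 / 0.223833 ≈ 0.183

0.183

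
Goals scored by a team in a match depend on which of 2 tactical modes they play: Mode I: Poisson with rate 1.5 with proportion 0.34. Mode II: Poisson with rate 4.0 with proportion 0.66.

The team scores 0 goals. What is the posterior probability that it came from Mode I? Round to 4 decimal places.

Apply Bayes' rule: the posterior for each component is proportional to its prior times its likelihood at x.
Poisson probabilities:
  f_I = 0.22313
  f_II = 0.0183156
Multiply by the mixture weights:
  π_I·f_I = 0.34 × 0.22313 = 0.0758643
  π_II·f_II = 0.66 × 0.0183156 = 0.0120883
Normaliser: 0.0758643 + 0.0120883 = 0.0879526
P(Mode I | 0 goals) ≈ 0.8626

0.8626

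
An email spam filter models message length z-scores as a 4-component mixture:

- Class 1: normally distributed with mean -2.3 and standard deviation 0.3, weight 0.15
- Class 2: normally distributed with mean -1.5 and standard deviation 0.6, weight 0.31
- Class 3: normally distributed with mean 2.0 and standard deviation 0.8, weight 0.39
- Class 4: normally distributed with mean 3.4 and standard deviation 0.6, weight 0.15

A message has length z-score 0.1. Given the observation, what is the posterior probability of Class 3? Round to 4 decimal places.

Apply Bayes' rule: the posterior for each component is proportional to its prior times its likelihood at x.
Normal densities:
  p_1 = (1/(0.3·√(2π)))·exp(−(0.1−-2.3)²/(2·0.3²)) = 1.329808·exp(-32.00000) = 1.68409e-14
  p_2 = (1/(0.6·√(2π)))·exp(−(0.1−-1.5)²/(2·0.6²)) = 0.664904·exp(-3.55556) = 0.0189933
  p_3 = (1/(0.8·√(2π)))·exp(−(0.1−2.0)²/(2·0.8²)) = 0.498678·exp(-2.82031) = 0.0297149
  p_4 = (1/(0.6·√(2π)))·exp(−(0.1−3.4)²/(2·0.6²)) = 0.664904·exp(-15.12500) = 1.79496e-07
Prior × likelihood for each component:
  w_1·p_1 = 0.15 × 1.68409e-14 = 2.52614e-15
  w_2·p_2 = 0.31 × 0.0189933 = 0.00588793
  w_3·p_3 = 0.39 × 0.0297149 = 0.0115888
  w_4·p_4 = 0.15 × 1.79496e-07 = 2.69244e-08
Denominator: 2.52614e-15 + 0.00588793 + 0.0115888 + 2.69244e-08 = 0.0174768
P(Class 3 | 0.1) ≈ 0.6631

0.6631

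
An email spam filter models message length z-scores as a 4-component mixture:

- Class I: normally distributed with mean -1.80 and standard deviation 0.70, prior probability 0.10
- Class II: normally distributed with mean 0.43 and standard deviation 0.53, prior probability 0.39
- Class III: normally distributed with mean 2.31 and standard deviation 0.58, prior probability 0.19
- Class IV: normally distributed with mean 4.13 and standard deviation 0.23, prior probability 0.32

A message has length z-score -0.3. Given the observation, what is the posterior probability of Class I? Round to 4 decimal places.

0.0480

By Bayes' theorem, P(k | x) = w_k f_k(x) / Σ_j w_j f_j(x).
Evaluate each component's likelihood at the observed value:
  p_I = (1/(0.70·√(2π)))·exp(−(-0.3−-1.80)²/(2·0.70²)) = 0.569918·exp(-2.29592) = 0.057373
  p_II = (1/(0.53·√(2π)))·exp(−(-0.3−0.43)²/(2·0.53²)) = 0.752721·exp(-0.94856) = 0.291528
  p_III = (1/(0.58·√(2π)))·exp(−(-0.3−2.31)²/(2·0.58²)) = 0.687832·exp(-10.12500) = 2.75582e-05
  p_IV = (1/(0.23·√(2π)))·exp(−(-0.3−4.13)²/(2·0.23²)) = 1.734532·exp(-185.49055) = 4.80464e-81
Multiply by the mixture weights:
  w_I·p_I = 0.10 × 0.057373 = 0.0057373
  w_II·p_II = 0.39 × 0.291528 = 0.113696
  w_III·p_III = 0.19 × 2.75582e-05 = 5.23605e-06
  w_IV·p_IV = 0.32 × 4.80464e-81 = 1.53748e-81
Denominator: 0.0057373 + 0.113696 + 5.23605e-06 + 1.53748e-81 = 0.119439
P(Class I | the observation) ≈ 0.0480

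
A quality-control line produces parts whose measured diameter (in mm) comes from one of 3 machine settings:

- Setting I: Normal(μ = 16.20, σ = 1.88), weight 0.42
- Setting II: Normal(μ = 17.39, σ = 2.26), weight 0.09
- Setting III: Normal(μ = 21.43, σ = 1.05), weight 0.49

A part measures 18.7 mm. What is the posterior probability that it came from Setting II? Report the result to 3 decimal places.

By Bayes' theorem, P(k | x) = w_k f_k(x) / Σ_j w_j f_j(x).
Component likelihoods at x = 18.7 mm:
  L_I = 0.0876523
  L_II = 0.149225
  L_III = 0.0129362
Unnormalised posteriors:
  w_I·L_I = 0.42 × 0.0876523 = 0.036814
  w_II·L_II = 0.09 × 0.149225 = 0.0134303
  w_III·L_III = 0.49 × 0.0129362 = 0.00633872
Sum: 0.036814 + 0.0134303 + 0.00633872 = 0.056583
P(Setting II | x) = 0.0134303 / 0.056583 ≈ 0.237

0.237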